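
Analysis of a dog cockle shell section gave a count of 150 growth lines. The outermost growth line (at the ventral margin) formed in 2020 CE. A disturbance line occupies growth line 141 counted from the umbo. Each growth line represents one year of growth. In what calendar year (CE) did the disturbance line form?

Between growth line 141 and the ventral margin there are 150 − 141 = 9 growth lines.
The growth line at the ventral margin is 2020 CE, so the disturbance line dates to 2020 − 9 = 2011 CE.

2011 CE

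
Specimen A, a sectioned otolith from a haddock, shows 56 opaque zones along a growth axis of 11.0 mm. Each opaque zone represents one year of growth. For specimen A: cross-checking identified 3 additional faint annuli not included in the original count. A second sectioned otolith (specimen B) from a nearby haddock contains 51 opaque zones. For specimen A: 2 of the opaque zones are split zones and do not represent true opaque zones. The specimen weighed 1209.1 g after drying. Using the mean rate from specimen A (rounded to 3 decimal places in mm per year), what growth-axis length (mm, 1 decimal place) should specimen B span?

Specimen A: after corrections the count is 56 − 2 + 3 = 57 opaque zones.
A: 11.0 mm over 57 years gives 11.0 / 57 ≈ 0.193 mm/yr.
For B, 0.193 mm/year × 51 years = 9.8 mm.

9.8 mm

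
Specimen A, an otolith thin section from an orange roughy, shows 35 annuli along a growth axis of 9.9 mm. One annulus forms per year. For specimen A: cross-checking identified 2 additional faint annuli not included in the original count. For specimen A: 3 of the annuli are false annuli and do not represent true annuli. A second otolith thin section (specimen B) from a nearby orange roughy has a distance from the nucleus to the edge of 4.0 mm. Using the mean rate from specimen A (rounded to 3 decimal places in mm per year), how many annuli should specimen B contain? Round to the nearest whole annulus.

14 annuli

Specimen A: after corrections the count is 35 − 3 + 2 = 34 annuli.
A: Extension rate ≈ 9.9 / 34 = 0.291 mm/yr.
For B, 4.0 / 0.291 = 13.75 years ≈ 14 annuli.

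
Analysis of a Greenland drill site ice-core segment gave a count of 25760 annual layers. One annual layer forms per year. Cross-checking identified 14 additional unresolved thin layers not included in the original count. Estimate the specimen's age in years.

Adjusted count: 25760 + 14 = 25774 annual layers.
One annual layer per year makes the duration 25774 years.

25774 years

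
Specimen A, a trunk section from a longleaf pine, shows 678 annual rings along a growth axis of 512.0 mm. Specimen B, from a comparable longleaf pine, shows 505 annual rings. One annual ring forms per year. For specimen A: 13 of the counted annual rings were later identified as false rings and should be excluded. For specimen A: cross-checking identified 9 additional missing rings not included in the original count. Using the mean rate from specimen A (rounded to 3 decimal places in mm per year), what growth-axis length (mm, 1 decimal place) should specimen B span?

383.8 mm

Specimen A: after corrections the count is 678 − 13 + 9 = 674 annual rings.
A: 512.0 mm over 674 years gives 512.0 / 674 ≈ 0.760 mm/yr.
B's length ≈ 0.760 × 505 = 383.8 mm.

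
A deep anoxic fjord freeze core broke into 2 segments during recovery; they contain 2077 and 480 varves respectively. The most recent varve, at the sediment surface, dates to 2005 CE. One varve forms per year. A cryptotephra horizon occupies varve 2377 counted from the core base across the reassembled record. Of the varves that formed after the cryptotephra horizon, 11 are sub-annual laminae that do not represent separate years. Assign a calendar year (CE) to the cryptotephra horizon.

1836 CE

Total varves = 2077 + 480 = 2557.
2557 − 2377 = 180 varves lie beyond the cryptotephra horizon toward the sediment surface.
Excluding 11 false varves: 180 − 11 = 169.
Counting back 169 years from 2005 CE places the cryptotephra horizon in 2005 − 169 = 1836 CE.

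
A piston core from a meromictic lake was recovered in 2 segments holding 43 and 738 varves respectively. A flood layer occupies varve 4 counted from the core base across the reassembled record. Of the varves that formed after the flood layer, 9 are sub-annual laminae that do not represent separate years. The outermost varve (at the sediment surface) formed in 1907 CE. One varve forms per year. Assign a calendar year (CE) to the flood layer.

Total varves = 43 + 738 = 781.
781 − 4 = 777 varves lie beyond the flood layer toward the sediment surface.
Removing the 9 false varves leaves 777 − 9 = 768 true varves beyond the flood layer.
1907 − 768 = 1139 CE.

1139 CE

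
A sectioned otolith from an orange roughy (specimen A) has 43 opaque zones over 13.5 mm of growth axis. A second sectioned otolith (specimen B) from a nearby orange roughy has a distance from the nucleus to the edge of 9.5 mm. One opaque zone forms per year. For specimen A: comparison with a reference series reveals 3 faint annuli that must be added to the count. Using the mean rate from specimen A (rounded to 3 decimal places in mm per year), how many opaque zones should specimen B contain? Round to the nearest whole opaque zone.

32 opaque zones

Specimen A: adjusted count: 43 + 3 = 46 opaque zones.
A: Mean rate = 13.5 mm / 46 years ≈ 0.293 mm/year.
B spans 9.5 / 0.293 = 32.42 years ≈ 32 opaque zones.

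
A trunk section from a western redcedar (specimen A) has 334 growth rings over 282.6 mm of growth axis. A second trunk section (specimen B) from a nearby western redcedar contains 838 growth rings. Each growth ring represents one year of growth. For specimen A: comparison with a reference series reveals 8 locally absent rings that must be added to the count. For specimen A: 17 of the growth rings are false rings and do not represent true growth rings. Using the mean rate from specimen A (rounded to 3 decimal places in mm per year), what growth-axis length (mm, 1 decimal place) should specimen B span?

Specimen A: true growth ring count = 334 − 17 + 8 = 325.
A: Mean rate = 282.6 mm / 325 years ≈ 0.870 mm per year.
For B, 0.870 mm/year × 838 years = 729.1 mm.

729.1 mm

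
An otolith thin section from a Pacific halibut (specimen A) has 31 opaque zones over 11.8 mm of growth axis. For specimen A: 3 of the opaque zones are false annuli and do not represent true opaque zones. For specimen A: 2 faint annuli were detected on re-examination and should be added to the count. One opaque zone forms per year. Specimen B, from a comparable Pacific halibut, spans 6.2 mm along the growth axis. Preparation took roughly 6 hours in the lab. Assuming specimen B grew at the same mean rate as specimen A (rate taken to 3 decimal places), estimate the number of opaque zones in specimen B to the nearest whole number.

16 opaque zones

Specimen A: true opaque zone count = 31 − 3 + 2 = 30.
A: Mean rate = 11.8 mm / 30 years ≈ 0.393 mm/year.
Specimen B: 6.2 mm / 0.393 mm per year = 15.78 years ≈ 16 opaque zones.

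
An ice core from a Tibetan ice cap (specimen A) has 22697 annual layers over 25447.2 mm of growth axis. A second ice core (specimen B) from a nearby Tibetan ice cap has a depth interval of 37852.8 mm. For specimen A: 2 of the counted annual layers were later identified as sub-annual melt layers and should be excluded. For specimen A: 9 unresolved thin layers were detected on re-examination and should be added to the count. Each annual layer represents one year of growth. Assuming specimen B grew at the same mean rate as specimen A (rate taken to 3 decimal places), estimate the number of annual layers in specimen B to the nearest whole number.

Specimen A: true annual layer count = 22697 − 2 + 9 = 22704.
A: Extension rate ≈ 25447.2 / 22704 = 1.121 mm per year.
For B, 37852.8 / 1.121 = 33766.99 years ≈ 33767 annual layers.

33767 annual layers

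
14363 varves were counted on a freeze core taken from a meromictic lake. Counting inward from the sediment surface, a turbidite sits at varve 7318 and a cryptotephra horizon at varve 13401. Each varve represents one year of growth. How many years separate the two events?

Separation: 13401 − 7318 = 6083 varves.
One varve per year makes the interval 6083 years.

6083 years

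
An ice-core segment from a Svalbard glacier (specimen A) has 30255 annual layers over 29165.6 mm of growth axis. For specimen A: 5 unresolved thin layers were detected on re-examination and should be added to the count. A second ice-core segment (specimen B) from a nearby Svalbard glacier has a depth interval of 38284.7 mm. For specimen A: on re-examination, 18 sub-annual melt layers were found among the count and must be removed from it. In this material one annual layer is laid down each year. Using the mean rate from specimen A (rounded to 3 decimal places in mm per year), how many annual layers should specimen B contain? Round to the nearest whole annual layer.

39714 annual layers

Specimen A: true annual layer count = 30255 − 18 + 5 = 30242.
A: 29165.6 mm over 30242 years gives 29165.6 / 30242 ≈ 0.964 mm/yr.
Specimen B: 38284.7 mm / 0.964 mm per year = 39714.42 years ≈ 39714 annual layers.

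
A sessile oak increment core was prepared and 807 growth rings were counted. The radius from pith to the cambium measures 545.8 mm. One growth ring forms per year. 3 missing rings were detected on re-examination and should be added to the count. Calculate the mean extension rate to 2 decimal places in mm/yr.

0.67 mm/yr

After corrections the count is 807 + 3 = 810 growth rings.
545.8 mm over 810 years gives 545.8 / 810 ≈ 0.67 mm/yr.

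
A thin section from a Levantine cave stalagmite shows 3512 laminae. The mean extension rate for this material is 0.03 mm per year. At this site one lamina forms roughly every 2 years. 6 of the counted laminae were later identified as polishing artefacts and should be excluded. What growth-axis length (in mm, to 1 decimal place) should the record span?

210.4 mm

Correcting the raw count gives 3512 − 6 = 3506 true laminae.
3506 laminae at 2 years each span 3506 × 2 = 7012 years.
Predicted length = 0.03 mm/year × 7012 years = 210.4 mm.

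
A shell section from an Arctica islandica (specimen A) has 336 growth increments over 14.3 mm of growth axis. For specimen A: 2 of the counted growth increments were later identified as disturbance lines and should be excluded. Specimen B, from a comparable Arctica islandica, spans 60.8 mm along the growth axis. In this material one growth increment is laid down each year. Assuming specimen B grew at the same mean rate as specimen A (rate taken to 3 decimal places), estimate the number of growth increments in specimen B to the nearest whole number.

1414 growth increments

Specimen A: after corrections the count is 336 − 2 = 334 growth increments.
A: 14.3 mm over 334 years gives 14.3 / 334 ≈ 0.043 mm per year.
Specimen B: 60.8 mm / 0.043 mm per year = 1413.95 years ≈ 1414 growth increments.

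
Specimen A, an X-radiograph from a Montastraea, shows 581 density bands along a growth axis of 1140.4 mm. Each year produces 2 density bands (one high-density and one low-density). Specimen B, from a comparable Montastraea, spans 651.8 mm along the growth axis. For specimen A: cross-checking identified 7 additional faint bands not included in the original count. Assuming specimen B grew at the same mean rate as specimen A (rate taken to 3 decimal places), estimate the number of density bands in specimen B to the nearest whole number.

Specimen A: true density band count = 581 + 7 = 588.
Specimen A: 588 density bands at 2 per year is 588 / 2 = 294 years.
A: Mean rate = 1140.4 mm / 294 years ≈ 3.879 mm/year.
B spans 651.8 / 3.879 = 168.03 years; at 2 density bands per year that is 168.03 × 2 ≈ 336 density bands.

336 density bands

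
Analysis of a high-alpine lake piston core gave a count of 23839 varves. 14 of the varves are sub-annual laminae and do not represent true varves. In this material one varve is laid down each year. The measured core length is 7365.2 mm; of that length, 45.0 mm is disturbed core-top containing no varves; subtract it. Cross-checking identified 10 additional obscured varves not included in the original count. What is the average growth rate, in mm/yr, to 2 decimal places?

0.31 mm/yr

After corrections the count is 23839 − 14 + 10 = 23835 varves.
Net length = 7365.2 − 45.0 = 7320.2 mm.
Extension rate ≈ 7320.2 / 23835 = 0.31 mm/yr.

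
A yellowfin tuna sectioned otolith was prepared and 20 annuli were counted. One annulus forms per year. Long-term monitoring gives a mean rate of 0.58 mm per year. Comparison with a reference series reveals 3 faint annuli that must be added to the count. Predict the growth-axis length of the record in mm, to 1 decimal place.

13.3 mm

Adjusted count: 20 + 3 = 23 annuli.
Predicted length = 0.58 mm/year × 23 years = 13.3 mm.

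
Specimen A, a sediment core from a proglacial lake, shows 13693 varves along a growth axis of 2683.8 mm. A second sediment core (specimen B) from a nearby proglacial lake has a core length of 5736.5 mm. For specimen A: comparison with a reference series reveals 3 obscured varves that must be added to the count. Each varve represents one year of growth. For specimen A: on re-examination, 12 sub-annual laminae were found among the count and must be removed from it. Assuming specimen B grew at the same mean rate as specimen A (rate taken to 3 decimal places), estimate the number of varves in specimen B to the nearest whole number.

29268 varves

Specimen A: correcting the raw count gives 13693 − 12 + 3 = 13684 true varves.
A: Mean rate = 2683.8 mm / 13684 years ≈ 0.196 mm per year.
For B, 5736.5 / 0.196 = 29267.86 years ≈ 29268 varves.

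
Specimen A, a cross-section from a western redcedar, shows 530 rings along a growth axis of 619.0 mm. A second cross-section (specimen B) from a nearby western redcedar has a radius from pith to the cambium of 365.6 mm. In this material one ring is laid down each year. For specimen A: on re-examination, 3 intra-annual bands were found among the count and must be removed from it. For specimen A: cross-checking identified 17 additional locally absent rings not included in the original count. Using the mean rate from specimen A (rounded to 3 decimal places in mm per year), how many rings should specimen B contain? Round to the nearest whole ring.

Specimen A: adjusted count: 530 − 3 + 17 = 544 rings.
A: 619.0 mm over 544 years gives 619.0 / 544 ≈ 1.138 mm per year.
B spans 365.6 / 1.138 = 321.27 years ≈ 321 rings.

321 rings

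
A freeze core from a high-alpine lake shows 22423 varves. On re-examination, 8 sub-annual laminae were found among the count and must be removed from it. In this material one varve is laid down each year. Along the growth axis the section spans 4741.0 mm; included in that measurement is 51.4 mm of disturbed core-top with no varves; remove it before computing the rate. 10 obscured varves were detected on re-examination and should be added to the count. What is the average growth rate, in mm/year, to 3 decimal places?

0.209 mm/year

Correcting the raw count gives 22423 − 8 + 10 = 22425 true varves.
Net length = 4741.0 − 51.4 = 4689.6 mm.
Extension rate ≈ 4689.6 / 22425 = 0.209 mm/year.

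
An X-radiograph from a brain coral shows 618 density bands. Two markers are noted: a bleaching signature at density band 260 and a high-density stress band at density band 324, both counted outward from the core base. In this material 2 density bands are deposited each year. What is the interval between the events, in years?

324 − 260 = 64 density bands lie between the two events.
With 2 density bands per year, 64 / 2 = 32 years.

32 yr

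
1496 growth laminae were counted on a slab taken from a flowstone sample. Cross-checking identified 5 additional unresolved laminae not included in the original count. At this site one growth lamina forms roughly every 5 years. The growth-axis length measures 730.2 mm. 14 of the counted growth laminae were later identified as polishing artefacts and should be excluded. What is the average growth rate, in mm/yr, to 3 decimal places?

0.098 mm/yr

Correcting the raw count gives 1496 − 14 + 5 = 1487 true growth laminae.
Multiplying by 5 years per growth lamina: 1487 × 5 = 7435 years.
Mean rate = 730.2 mm / 7435 years ≈ 0.098 mm/yr.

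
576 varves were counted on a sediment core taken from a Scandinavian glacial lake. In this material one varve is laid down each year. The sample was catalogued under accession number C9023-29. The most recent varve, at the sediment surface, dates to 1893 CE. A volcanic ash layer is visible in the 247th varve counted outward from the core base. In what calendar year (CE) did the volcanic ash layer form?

Between varve 247 and the sediment surface there are 576 − 247 = 329 varves.
The varve at the sediment surface is 1893 CE, so the volcanic ash layer dates to 1893 − 329 = 1564 CE.

1564 CE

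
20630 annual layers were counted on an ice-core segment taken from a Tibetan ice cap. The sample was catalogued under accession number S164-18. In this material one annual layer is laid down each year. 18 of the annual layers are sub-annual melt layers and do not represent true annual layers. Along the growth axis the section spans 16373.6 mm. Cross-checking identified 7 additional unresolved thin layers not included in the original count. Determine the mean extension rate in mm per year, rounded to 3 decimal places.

0.794 mm per year

Correcting the raw count gives 20630 − 18 + 7 = 20619 true annual layers.
16373.6 mm over 20619 years gives 16373.6 / 20619 ≈ 0.794 mm per year.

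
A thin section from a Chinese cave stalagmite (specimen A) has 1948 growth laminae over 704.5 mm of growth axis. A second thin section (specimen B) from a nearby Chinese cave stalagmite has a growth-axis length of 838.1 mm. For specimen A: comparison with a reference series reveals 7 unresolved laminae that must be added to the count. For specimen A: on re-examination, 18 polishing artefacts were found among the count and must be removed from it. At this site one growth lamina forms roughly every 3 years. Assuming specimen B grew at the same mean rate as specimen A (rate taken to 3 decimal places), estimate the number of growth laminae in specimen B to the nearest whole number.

Specimen A: adjusted count: 1948 − 18 + 7 = 1937 growth laminae.
Specimen A: at 3 years per growth lamina, 1937 × 3 = 5811 years.
A: Extension rate ≈ 704.5 / 5811 = 0.121 mm per year.
B spans 838.1 / 0.121 = 6926.45 years; at 3 years per growth lamina that is 6926.45 / 3 ≈ 2309 growth laminae.

2309 growth laminae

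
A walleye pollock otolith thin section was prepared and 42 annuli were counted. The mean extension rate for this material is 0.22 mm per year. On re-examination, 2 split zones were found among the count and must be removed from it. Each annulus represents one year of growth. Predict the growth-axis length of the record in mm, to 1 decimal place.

8.8 mm

After corrections the count is 42 − 2 = 40 annuli.
Length ≈ 0.22 × 40 = 8.8 mm.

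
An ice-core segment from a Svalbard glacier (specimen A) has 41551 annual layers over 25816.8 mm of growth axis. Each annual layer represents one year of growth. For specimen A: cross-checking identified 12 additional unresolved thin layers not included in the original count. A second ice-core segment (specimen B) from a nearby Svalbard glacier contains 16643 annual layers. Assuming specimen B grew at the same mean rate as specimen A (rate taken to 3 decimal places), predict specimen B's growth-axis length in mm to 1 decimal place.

Specimen A: correcting the raw count gives 41551 + 12 = 41563 true annual layers.
A: 25816.8 mm over 41563 years gives 25816.8 / 41563 ≈ 0.621 mm/year.
For B, 0.621 mm/year × 16643 years = 10335.3 mm.

10335.3 mm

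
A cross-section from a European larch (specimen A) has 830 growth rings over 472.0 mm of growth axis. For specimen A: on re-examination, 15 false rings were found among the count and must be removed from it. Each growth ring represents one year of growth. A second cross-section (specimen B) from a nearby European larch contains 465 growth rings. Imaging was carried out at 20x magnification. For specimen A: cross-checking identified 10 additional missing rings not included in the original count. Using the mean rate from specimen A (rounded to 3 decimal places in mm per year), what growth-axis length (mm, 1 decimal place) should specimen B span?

Specimen A: correcting the raw count gives 830 − 15 + 10 = 825 true growth rings.
A: Extension rate ≈ 472.0 / 825 = 0.572 mm per year.
Length of B = 0.572 × 465 = 266.0 mm.

266.0 mm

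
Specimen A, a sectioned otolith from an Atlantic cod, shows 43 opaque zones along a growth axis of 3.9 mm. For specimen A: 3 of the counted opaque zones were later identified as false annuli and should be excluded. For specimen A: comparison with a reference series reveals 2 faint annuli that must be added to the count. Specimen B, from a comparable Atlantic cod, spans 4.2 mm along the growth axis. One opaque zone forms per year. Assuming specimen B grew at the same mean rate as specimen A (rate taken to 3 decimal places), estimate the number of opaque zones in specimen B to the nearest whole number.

Specimen A: correcting the raw count gives 43 − 3 + 2 = 42 true opaque zones.
A: 3.9 mm over 42 years gives 3.9 / 42 ≈ 0.093 mm per year.
B spans 4.2 / 0.093 = 45.16 years ≈ 45 opaque zones.

45 opaque zones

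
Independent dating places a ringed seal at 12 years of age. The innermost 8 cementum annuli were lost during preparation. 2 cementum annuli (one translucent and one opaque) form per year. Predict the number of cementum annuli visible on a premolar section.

12 years at 2 cementum annuli per year gives 12 × 2 = 24 cementum annuli.
Less the 8 uncaptured cementum annuli: 24 − 8 = 16.

16 cementum annuli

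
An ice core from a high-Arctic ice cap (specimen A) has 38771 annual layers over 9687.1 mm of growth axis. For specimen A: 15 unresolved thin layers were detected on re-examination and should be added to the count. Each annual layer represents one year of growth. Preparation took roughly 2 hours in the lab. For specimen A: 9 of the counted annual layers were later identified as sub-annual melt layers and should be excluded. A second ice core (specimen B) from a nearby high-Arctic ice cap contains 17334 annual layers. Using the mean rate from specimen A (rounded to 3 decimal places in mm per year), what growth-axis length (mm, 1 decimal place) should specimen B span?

Specimen A: after corrections the count is 38771 − 9 + 15 = 38777 annual layers.
A: Mean rate = 9687.1 mm / 38777 years ≈ 0.250 mm per year.
For B, 0.250 mm/year × 17334 years = 4333.5 mm.

4333.5 mm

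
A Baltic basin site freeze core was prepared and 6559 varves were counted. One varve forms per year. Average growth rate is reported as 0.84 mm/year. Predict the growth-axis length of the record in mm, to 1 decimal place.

The record spans 6559 years at 0.84 mm per year.
Predicted length = 0.84 mm/year × 6559 years = 5509.6 mm.

5509.6 mm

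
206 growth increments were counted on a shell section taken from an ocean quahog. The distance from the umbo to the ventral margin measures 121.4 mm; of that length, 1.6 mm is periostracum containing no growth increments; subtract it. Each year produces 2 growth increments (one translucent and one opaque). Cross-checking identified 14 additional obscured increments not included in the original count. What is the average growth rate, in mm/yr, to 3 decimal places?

After corrections the count is 206 + 14 = 220 growth increments.
With 2 growth increments per year, 220 / 2 = 110 years.
Net length = 121.4 − 1.6 = 119.8 mm.
119.8 mm over 110 years gives 119.8 / 110 ≈ 1.089 mm/yr.

1.089 mm/yr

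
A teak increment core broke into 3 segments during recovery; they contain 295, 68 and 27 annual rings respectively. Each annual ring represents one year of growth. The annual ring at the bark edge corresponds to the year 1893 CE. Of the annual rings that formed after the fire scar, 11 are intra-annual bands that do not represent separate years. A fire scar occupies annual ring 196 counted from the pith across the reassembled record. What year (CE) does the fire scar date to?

1710 CE

Total annual rings = 295 + 68 + 27 = 390.
The fire scar sits at annual ring 196 from the pith, so 390 − 196 = 194 annual rings formed after it.
Removing the 11 false annual rings leaves 194 − 11 = 183 true annual rings beyond the fire scar.
1893 − 183 = 1710 CE.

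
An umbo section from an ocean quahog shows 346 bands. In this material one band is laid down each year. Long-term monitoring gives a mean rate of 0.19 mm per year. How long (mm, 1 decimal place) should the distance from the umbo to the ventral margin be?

65.7 mm

346 years of growth are recorded.
Length ≈ 0.19 × 346 = 65.7 mm.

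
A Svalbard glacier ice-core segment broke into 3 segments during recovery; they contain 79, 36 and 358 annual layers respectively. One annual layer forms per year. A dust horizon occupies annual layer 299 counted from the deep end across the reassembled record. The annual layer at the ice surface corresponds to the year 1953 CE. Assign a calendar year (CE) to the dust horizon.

1779 CE

Total annual layers = 79 + 36 + 358 = 473.
The dust horizon sits at annual layer 299 from the deep end, so 473 − 299 = 174 annual layers formed after it.
1953 − 174 = 1779 CE.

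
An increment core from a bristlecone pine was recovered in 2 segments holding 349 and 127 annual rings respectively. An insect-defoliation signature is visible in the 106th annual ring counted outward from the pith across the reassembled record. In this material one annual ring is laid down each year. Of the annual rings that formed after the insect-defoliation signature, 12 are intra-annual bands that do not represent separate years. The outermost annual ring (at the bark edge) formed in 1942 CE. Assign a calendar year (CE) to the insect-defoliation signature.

Total annual rings = 349 + 127 = 476.
The insect-defoliation signature sits at annual ring 106 from the pith, so 476 − 106 = 370 annual rings formed after it.
Excluding 12 false annual rings: 370 − 12 = 358.
The annual ring at the bark edge is 1942 CE, so the insect-defoliation signature dates to 1942 − 358 = 1584 CE.

1584 CE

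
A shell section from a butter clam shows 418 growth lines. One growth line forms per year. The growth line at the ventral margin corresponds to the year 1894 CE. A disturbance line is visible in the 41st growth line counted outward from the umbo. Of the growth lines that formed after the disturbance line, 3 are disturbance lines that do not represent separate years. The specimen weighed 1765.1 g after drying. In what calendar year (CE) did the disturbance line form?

1520 CE

The disturbance line sits at growth line 41 from the umbo, so 418 − 41 = 377 growth lines formed after it.
Removing the 3 false growth lines leaves 377 − 3 = 374 true growth lines beyond the disturbance line.
1894 − 374 = 1520 CE.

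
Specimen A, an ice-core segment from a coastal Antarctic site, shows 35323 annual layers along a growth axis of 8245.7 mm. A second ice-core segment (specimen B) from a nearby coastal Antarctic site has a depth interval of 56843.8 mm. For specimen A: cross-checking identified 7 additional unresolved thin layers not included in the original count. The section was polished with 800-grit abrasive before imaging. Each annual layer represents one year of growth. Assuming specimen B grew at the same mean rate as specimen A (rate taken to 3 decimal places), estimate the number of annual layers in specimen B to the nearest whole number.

243965 annual layers

Specimen A: correcting the raw count gives 35323 + 7 = 35330 true annual layers.
A: Mean rate = 8245.7 mm / 35330 years ≈ 0.233 mm/yr.
B spans 56843.8 / 0.233 = 243964.81 years ≈ 243965 annual layers.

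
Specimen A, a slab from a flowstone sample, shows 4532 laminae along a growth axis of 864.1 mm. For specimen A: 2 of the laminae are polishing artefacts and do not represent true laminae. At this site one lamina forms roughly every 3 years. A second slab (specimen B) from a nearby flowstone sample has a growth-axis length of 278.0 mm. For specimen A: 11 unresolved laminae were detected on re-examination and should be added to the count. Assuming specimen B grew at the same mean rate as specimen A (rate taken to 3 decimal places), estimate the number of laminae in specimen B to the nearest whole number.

Specimen A: after corrections the count is 4532 − 2 + 11 = 4541 laminae.
Specimen A: 4541 laminae at 3 years each span 4541 × 3 = 13623 years.
A: 864.1 mm over 13623 years gives 864.1 / 13623 ≈ 0.063 mm per year.
B spans 278.0 / 0.063 = 4412.70 years; at 3 years per lamina that is 4412.70 / 3 ≈ 1471 laminae.

1471 laminae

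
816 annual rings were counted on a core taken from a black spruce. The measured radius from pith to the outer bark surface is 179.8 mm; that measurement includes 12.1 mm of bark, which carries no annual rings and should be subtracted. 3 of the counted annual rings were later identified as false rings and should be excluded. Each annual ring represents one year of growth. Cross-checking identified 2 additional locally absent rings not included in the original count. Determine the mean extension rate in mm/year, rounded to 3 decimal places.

0.206 mm/year

True annual ring count = 816 − 3 + 2 = 815.
Removing the 12.1 mm offcut leaves 179.8 − 12.1 = 167.7 mm.
Mean rate = 167.7 mm / 815 years ≈ 0.206 mm/year.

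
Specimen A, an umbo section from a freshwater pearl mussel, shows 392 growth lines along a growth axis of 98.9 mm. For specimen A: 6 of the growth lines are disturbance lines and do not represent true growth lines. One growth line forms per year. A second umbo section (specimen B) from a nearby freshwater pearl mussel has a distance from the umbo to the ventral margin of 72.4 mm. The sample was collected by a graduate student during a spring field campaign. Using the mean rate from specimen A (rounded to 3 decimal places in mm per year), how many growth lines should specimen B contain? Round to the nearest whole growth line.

283 growth lines

Specimen A: correcting the raw count gives 392 − 6 = 386 true growth lines.
A: 98.9 mm over 386 years gives 98.9 / 386 ≈ 0.256 mm per year.
For B, 72.4 / 0.256 = 282.81 years ≈ 283 growth lines.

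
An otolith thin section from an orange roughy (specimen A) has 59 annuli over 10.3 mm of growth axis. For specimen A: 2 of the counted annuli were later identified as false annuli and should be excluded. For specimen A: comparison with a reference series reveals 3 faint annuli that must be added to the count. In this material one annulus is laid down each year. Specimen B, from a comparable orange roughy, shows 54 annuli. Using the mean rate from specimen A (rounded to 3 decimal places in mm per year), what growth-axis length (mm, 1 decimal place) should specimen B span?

9.3 mm

Specimen A: true annulus count = 59 − 2 + 3 = 60.
A: 10.3 mm over 60 years gives 10.3 / 60 ≈ 0.172 mm per year.
B's length ≈ 0.172 × 54 = 9.3 mm.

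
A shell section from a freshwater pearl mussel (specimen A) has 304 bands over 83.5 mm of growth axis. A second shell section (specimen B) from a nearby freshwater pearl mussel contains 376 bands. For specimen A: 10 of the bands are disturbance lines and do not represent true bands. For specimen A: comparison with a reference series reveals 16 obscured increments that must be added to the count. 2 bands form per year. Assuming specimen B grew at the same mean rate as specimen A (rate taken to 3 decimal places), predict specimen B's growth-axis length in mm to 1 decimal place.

Specimen A: adjusted count: 304 − 10 + 16 = 310 bands.
Specimen A: 310 bands at 2 per year is 310 / 2 = 155 years.
A: Mean rate = 83.5 mm / 155 years ≈ 0.539 mm/yr.
Specimen B: 376 bands at 2 per year is 376 / 2 = 188 years. For B, 0.539 mm/year × 188 years = 101.3 mm.

101.3 mm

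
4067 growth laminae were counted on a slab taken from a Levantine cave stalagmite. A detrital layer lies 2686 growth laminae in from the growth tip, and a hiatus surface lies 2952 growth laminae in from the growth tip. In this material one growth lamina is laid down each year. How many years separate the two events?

2952 − 2686 = 266 growth laminae lie between the two events.
At one growth lamina per year, 266 years elapsed between them.

266 years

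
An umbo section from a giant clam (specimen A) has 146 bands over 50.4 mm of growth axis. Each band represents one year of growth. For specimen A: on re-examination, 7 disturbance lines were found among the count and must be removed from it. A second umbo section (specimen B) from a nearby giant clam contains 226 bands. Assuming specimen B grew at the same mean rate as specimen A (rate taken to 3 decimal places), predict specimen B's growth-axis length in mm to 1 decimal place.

Specimen A: correcting the raw count gives 146 − 7 = 139 true bands.
A: Mean rate = 50.4 mm / 139 years ≈ 0.363 mm/year.
B's length ≈ 0.363 × 226 = 82.0 mm.

82.0 mm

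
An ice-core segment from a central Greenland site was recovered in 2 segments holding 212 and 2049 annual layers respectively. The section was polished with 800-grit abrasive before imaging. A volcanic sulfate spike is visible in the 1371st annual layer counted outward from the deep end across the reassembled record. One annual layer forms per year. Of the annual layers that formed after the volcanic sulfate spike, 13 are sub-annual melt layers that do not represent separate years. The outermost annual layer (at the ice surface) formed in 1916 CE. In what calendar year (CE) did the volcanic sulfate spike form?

Total annual layers = 212 + 2049 = 2261.
2261 − 1371 = 890 annual layers lie beyond the volcanic sulfate spike toward the ice surface.
Removing the 13 false annual layers leaves 890 − 13 = 877 true annual layers beyond the volcanic sulfate spike.
Counting back 877 years from 1916 CE places the volcanic sulfate spike in 1916 − 877 = 1039 CE.

1039 CE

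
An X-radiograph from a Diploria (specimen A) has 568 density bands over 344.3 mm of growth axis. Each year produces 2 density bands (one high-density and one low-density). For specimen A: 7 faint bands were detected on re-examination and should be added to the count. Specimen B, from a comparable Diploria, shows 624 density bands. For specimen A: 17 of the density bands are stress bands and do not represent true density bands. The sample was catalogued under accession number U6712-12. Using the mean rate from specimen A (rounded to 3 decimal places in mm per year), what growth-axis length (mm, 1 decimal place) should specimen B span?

385.0 mm

Specimen A: correcting the raw count gives 568 − 17 + 7 = 558 true density bands.
Specimen A: dividing by 2 density bands per year: 558 / 2 = 279 years.
A: Mean rate = 344.3 mm / 279 years ≈ 1.234 mm per year.
Specimen B: dividing by 2 density bands per year: 624 / 2 = 312 years. B's length ≈ 1.234 × 312 = 385.0 mm.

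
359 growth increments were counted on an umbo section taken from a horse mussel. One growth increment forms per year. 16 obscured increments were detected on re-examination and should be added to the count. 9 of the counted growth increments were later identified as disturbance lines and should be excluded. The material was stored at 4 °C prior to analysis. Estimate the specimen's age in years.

Correcting the raw count gives 359 − 9 + 16 = 366 true growth increments.
With a one-to-one growth increment periodicity this is 366 years.

366 years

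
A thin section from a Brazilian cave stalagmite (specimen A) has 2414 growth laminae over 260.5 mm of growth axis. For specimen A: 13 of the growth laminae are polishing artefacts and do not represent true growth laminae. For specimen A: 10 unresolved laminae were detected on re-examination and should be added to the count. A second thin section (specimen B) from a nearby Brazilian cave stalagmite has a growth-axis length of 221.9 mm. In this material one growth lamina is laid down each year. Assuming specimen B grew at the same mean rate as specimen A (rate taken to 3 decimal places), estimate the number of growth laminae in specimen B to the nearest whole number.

Specimen A: true growth lamina count = 2414 − 13 + 10 = 2411.
A: Mean rate = 260.5 mm / 2411 years ≈ 0.108 mm/yr.
B spans 221.9 / 0.108 = 2054.63 years ≈ 2055 growth laminae.

2055 growth laminae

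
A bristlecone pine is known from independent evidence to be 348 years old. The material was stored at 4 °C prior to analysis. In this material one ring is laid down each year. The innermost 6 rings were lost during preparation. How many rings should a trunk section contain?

Expected rings over 348 years: 348.
Less the 6 uncaptured rings: 348 − 6 = 342.

342 rings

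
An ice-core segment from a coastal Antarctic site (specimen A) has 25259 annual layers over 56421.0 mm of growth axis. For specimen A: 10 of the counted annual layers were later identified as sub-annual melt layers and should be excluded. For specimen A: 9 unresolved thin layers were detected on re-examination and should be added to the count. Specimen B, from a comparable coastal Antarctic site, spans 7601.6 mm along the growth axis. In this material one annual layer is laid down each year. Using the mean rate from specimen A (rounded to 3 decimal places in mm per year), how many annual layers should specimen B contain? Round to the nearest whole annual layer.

3403 annual layers

Specimen A: after corrections the count is 25259 − 10 + 9 = 25258 annual layers.
A: 56421.0 mm over 25258 years gives 56421.0 / 25258 ≈ 2.234 mm per year.
Specimen B: 7601.6 mm / 2.234 mm per year = 3402.69 years ≈ 3403 annual layers.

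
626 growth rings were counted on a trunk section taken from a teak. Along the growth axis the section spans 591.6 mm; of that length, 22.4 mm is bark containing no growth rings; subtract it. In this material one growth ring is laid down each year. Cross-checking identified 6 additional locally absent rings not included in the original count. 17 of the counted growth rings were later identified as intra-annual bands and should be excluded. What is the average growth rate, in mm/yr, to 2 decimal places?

Correcting the raw count gives 626 − 17 + 6 = 615 true growth rings.
The growth record spans 591.6 − 22.4 = 569.2 mm.
Extension rate ≈ 569.2 / 615 = 0.93 mm/yr.

0.93 mm/yr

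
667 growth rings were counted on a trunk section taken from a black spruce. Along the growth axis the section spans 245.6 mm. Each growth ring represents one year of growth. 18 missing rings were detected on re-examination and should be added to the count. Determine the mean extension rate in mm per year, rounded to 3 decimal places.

0.359 mm per year

Adjusted count: 667 + 18 = 685 growth rings.
Extension rate ≈ 245.6 / 685 = 0.359 mm per year.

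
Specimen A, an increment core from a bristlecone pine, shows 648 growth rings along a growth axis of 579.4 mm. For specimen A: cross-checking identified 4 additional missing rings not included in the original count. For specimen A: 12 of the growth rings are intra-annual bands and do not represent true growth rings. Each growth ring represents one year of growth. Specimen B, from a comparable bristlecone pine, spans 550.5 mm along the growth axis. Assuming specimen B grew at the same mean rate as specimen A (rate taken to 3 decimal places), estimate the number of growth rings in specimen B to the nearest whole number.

608 growth rings

Specimen A: true growth ring count = 648 − 12 + 4 = 640.
A: Extension rate ≈ 579.4 / 640 = 0.905 mm/yr.
Specimen B: 550.5 mm / 0.905 mm per year = 608.29 years ≈ 608 growth rings.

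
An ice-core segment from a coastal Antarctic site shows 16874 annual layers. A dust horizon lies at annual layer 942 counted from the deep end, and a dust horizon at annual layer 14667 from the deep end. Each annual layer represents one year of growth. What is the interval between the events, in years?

13725 years

Separation: 14667 − 942 = 13725 annual layers.
One annual layer per year makes the interval 13725 years.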